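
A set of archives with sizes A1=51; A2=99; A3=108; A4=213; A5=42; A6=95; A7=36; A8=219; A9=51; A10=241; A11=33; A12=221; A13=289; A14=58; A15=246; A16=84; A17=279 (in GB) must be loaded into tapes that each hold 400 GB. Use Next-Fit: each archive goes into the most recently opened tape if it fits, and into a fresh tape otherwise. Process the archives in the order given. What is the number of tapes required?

8 tapes

A1 (51 GB) → tape 1 (remaining 349 GB)
A2 (99 GB) → tape 1 (remaining 250 GB)
A3 (108 GB) → tape 1 (remaining 142 GB)
A4 (213 GB) → tape 2 (remaining 187 GB)
A5 (42 GB) → tape 2 (remaining 145 GB)
A6 (95 GB) → tape 2 (remaining 50 GB)
A7 (36 GB) → tape 2 (remaining 14 GB)
A8 (219 GB) → tape 3 (remaining 181 GB)
A9 (51 GB) → tape 3 (remaining 130 GB)
A10 (241 GB) → tape 4 (remaining 159 GB)
A11 (33 GB) → tape 4 (remaining 126 GB)
A12 (221 GB) → tape 5 (remaining 179 GB)
A13 (289 GB) → tape 6 (remaining 111 GB)
A14 (58 GB) → tape 6 (remaining 53 GB)
A15 (246 GB) → tape 7 (remaining 154 GB)
A16 (84 GB) → tape 7 (remaining 70 GB)
A17 (279 GB) → tape 8 (remaining 121 GB)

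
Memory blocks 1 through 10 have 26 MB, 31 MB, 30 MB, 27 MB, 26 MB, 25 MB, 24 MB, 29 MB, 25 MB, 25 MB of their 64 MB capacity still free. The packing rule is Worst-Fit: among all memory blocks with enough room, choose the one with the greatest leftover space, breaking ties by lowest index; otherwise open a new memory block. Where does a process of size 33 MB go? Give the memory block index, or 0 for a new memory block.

0

No memory block has ≥ 33 MB free, so a new memory block is opened.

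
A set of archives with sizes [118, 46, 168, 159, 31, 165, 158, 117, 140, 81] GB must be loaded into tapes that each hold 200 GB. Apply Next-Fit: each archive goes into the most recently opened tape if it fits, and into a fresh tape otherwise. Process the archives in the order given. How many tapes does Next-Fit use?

tape 1: place 118 GB, 82 GB left
tape 1: place 46 GB, 36 GB left
tape 2: place 168 GB, 32 GB left
tape 3: place 159 GB, 41 GB left
tape 3: place 31 GB, 10 GB left
tape 4: place 165 GB, 35 GB left
tape 5: place 158 GB, 42 GB left
tape 6: place 117 GB, 83 GB left
tape 7: place 140 GB, 60 GB left
tape 8: place 81 GB, 119 GB left

8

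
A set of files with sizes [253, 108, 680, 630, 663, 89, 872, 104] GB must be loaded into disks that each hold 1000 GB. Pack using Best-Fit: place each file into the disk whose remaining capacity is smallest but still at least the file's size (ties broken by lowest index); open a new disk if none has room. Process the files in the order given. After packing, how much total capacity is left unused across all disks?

Put 253 GB in disk 1; 747 GB remain.
Put 108 GB in disk 1; 639 GB remain.
Put 680 GB in disk 2; 320 GB remain.
Put 630 GB in disk 1; 9 GB remain.
Put 663 GB in disk 3; 337 GB remain.
Put 89 GB in disk 2; 231 GB remain.
Put 872 GB in disk 4; 128 GB remain.
Put 104 GB in disk 4; 24 GB remain.
4 disks × 1000 GB = 4000 GB; used 3399 GB; unused 601 GB.

601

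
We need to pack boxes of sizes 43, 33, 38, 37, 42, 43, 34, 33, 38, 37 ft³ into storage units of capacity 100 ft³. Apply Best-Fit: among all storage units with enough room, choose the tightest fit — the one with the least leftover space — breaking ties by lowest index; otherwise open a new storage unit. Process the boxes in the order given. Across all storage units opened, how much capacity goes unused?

Put 43 ft³ in storage unit 1; 57 ft³ remain.
Put 33 ft³ in storage unit 1; 24 ft³ remain.
Put 38 ft³ in storage unit 2; 62 ft³ remain.
Put 37 ft³ in storage unit 2; 25 ft³ remain.
Put 42 ft³ in storage unit 3; 58 ft³ remain.
Put 43 ft³ in storage unit 3; 15 ft³ remain.
Put 34 ft³ in storage unit 4; 66 ft³ remain.
Put 33 ft³ in storage unit 4; 33 ft³ remain.
Put 38 ft³ in storage unit 5; 62 ft³ remain.
Put 37 ft³ in storage unit 5; 25 ft³ remain.
5 storage units × 100 ft³ = 500 ft³; used 378 ft³; unused 122 ft³.

122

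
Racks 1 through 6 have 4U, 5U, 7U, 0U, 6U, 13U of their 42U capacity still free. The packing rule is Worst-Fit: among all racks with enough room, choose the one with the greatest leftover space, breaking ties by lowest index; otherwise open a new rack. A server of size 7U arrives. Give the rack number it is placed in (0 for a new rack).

6

Racks with room: rack 3 (7U), rack 6 (13U).
Most room is rack 6 with 13U free.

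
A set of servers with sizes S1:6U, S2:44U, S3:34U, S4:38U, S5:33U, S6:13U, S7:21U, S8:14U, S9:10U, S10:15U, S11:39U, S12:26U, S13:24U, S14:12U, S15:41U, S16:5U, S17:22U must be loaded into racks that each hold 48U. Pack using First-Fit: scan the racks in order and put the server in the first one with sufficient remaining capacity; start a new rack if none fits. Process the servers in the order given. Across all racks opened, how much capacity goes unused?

35

Put S1 (6U) in rack 1; 42U remain.
Put S2 (44U) in rack 2; 4U remain.
Put S3 (34U) in rack 1; 8U remain.
Put S4 (38U) in rack 3; 10U remain.
Put S5 (33U) in rack 4; 15U remain.
Put S6 (13U) in rack 4; 2U remain.
Put S7 (21U) in rack 5; 27U remain.
Put S8 (14U) in rack 5; 13U remain.
Put S9 (10U) in rack 3; 0U remain.
Put S10 (15U) in rack 6; 33U remain.
Put S11 (39U) in rack 7; 9U remain.
Put S12 (26U) in rack 6; 7U remain.
Put S13 (24U) in rack 8; 24U remain.
Put S14 (12U) in rack 5; 1U remain.
Put S15 (41U) in rack 9; 7U remain.
Put S16 (5U) in rack 1; 3U remain.
Put S17 (22U) in rack 8; 2U remain.
9 racks × 48U = 432U; used 397U; unused 35U.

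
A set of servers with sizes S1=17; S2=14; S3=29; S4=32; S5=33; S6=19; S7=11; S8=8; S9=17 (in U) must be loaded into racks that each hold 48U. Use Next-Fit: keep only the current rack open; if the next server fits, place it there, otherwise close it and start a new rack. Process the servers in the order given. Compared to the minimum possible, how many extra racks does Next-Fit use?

Next-Fit: [17,14] [29] [32] [33] [19,11,8] [17] → 6 racks.
Total size 180U; any packing needs at least ⌈180/48⌉ = 4 racks.
An optimal packing achieves that bound: [33,14] [32,11] [29,19] [17,17,8] → 4 racks.
Excess: 6 − 4 = 2.

2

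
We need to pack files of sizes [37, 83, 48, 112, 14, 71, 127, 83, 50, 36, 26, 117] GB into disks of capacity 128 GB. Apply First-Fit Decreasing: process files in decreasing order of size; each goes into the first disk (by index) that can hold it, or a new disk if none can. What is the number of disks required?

7

Sorted descending: 127, 117, 112, 83, 83, 71, 50, 48, 37, 36, 26, 14.
127 GB → disk 1 (remaining 1 GB)
117 GB → disk 2 (remaining 11 GB)
112 GB → disk 3 (remaining 16 GB)
83 GB → disk 4 (remaining 45 GB)
83 GB → disk 5 (remaining 45 GB)
71 GB → disk 6 (remaining 57 GB)
50 GB → disk 6 (remaining 7 GB)
48 GB → disk 7 (remaining 80 GB)
37 GB → disk 4 (remaining 8 GB)
36 GB → disk 5 (remaining 9 GB)
26 GB → disk 7 (remaining 54 GB)
14 GB → disk 3 (remaining 2 GB)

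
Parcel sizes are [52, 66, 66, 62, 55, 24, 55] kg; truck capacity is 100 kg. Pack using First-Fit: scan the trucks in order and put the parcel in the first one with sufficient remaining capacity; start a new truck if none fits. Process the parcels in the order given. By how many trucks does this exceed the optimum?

First-Fit: [52,24] [66] [66] [62] [55] [55] → 6 trucks.
6 parcels exceed 50 kg (half the capacity), and no two of those can share a truck, so at least 6 trucks are needed.
So 6 is already optimal.

0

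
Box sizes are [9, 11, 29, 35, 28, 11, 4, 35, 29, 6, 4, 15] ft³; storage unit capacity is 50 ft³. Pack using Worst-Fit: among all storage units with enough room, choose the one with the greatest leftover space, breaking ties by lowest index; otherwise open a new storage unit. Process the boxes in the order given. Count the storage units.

storage unit 1: place 9 ft³, 41 ft³ left
storage unit 1: place 11 ft³, 30 ft³ left
storage unit 1: place 29 ft³, 1 ft³ left
storage unit 2: place 35 ft³, 15 ft³ left
storage unit 3: place 28 ft³, 22 ft³ left
storage unit 3: place 11 ft³, 11 ft³ left
storage unit 2: place 4 ft³, 11 ft³ left
storage unit 4: place 35 ft³, 15 ft³ left
storage unit 5: place 29 ft³, 21 ft³ left
storage unit 5: place 6 ft³, 15 ft³ left
storage unit 4: place 4 ft³, 11 ft³ left
storage unit 5: place 15 ft³, 0 ft³ left

5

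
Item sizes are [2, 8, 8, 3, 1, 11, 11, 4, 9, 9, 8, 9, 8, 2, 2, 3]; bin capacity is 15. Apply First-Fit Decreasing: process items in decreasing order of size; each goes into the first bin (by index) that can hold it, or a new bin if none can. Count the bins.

9

Sorted descending: 11, 11, 9, 9, 9, 8, 8, 8, 8, 4, 3, 3, 2, 2, 2, 1.
Put 11 in bin 1; 4 remain.
Put 11 in bin 2; 4 remain.
Put 9 in bin 3; 6 remain.
Put 9 in bin 4; 6 remain.
Put 9 in bin 5; 6 remain.
Put 8 in bin 6; 7 remain.
Put 8 in bin 7; 7 remain.
Put 8 in bin 8; 7 remain.
Put 8 in bin 9; 7 remain.
Put 4 in bin 1; 0 remain.
Put 3 in bin 2; 1 remain.
Put 3 in bin 3; 3 remain.
Put 2 in bin 3; 1 remain.
Put 2 in bin 4; 4 remain.
Put 2 in bin 4; 2 remain.
Put 1 in bin 2; 0 remain.
Final bins: [11,4] [11,3,1] [9,3,2] [9,2,2] [9] [8] [8] [8] [8].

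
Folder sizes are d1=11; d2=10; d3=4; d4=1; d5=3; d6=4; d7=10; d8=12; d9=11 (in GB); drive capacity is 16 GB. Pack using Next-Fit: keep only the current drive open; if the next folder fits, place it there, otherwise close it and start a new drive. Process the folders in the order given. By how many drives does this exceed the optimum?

1

Next-Fit: [11] [10,4,1] [3,4] [10] [12] [11] → 6 drives.
Total size 66 GB; any packing needs at least ⌈66/16⌉ = 5 drives.
An optimal packing achieves that bound: [12,4] [11,4,1] [11,3] [10] [10] → 5 drives.
Excess: 6 − 5 = 1.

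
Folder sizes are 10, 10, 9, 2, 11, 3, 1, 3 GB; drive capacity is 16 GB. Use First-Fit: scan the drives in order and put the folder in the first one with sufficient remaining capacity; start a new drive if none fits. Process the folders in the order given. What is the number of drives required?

drive 1: place 10 GB, 6 GB left
drive 2: place 10 GB, 6 GB left
drive 3: place 9 GB, 7 GB left
drive 1: place 2 GB, 4 GB left
drive 4: place 11 GB, 5 GB left
drive 1: place 3 GB, 1 GB left
drive 1: place 1 GB, 0 GB left
drive 2: place 3 GB, 3 GB left

4 drives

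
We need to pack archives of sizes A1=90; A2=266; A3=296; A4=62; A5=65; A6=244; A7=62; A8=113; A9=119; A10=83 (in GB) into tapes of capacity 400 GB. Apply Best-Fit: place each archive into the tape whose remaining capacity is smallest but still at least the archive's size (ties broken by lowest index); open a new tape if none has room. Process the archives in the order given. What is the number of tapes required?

4

Put A1 (90 GB) in tape 1; 310 GB remain.
Put A2 (266 GB) in tape 1; 44 GB remain.
Put A3 (296 GB) in tape 2; 104 GB remain.
Put A4 (62 GB) in tape 2; 42 GB remain.
Put A5 (65 GB) in tape 3; 335 GB remain.
Put A6 (244 GB) in tape 3; 91 GB remain.
Put A7 (62 GB) in tape 3; 29 GB remain.
Put A8 (113 GB) in tape 4; 287 GB remain.
Put A9 (119 GB) in tape 4; 168 GB remain.
Put A10 (83 GB) in tape 4; 85 GB remain.
Final tapes: [90,266] [296,62] [65,244,62] [113,119,83].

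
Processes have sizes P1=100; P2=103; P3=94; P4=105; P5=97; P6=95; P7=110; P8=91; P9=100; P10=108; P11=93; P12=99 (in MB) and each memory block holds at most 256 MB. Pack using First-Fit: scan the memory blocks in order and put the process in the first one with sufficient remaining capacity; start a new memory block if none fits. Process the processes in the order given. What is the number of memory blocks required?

6

P1 (100 MB) → memory block 1 (remaining 156 MB)
P2 (103 MB) → memory block 1 (remaining 53 MB)
P3 (94 MB) → memory block 2 (remaining 162 MB)
P4 (105 MB) → memory block 2 (remaining 57 MB)
P5 (97 MB) → memory block 3 (remaining 159 MB)
P6 (95 MB) → memory block 3 (remaining 64 MB)
P7 (110 MB) → memory block 4 (remaining 146 MB)
P8 (91 MB) → memory block 4 (remaining 55 MB)
P9 (100 MB) → memory block 5 (remaining 156 MB)
P10 (108 MB) → memory block 5 (remaining 48 MB)
P11 (93 MB) → memory block 6 (remaining 163 MB)
P12 (99 MB) → memory block 6 (remaining 64 MB)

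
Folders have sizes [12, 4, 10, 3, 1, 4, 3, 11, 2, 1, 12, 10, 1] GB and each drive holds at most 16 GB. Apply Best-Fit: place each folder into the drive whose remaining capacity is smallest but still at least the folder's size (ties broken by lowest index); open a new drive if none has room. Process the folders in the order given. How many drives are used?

drive 1: place 12 GB, 4 GB left
drive 1: place 4 GB, 0 GB left
drive 2: place 10 GB, 6 GB left
drive 2: place 3 GB, 3 GB left
drive 2: place 1 GB, 2 GB left
drive 3: place 4 GB, 12 GB left
drive 3: place 3 GB, 9 GB left
drive 4: place 11 GB, 5 GB left
drive 2: place 2 GB, 0 GB left
drive 4: place 1 GB, 4 GB left
drive 5: place 12 GB, 4 GB left
drive 6: place 10 GB, 6 GB left
drive 4: place 1 GB, 3 GB left

6 drives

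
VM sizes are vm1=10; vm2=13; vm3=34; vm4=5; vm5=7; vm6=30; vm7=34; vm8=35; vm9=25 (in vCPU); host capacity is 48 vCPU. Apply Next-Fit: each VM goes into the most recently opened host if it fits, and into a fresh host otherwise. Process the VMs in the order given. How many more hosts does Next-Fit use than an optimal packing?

Next-Fit: [10,13] [34,5,7] [30] [34] [35] [25] → 6 hosts.
Total size 193 vCPU; any packing needs at least ⌈193/48⌉ = 5 hosts.
An optimal packing achieves that bound: [35,13] [34,10] [34,7,5] [30] [25] → 5 hosts.
Excess: 6 − 5 = 1.

1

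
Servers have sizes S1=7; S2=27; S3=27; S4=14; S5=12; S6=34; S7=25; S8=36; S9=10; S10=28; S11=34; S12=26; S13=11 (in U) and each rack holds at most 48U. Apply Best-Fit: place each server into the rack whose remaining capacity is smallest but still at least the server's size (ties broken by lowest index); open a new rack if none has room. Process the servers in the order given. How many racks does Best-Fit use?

8 racks

S1 (7U) → rack 1 (remaining 41U)
S2 (27U) → rack 1 (remaining 14U)
S3 (27U) → rack 2 (remaining 21U)
S4 (14U) → rack 1 (remaining 0U)
S5 (12U) → rack 2 (remaining 9U)
S6 (34U) → rack 3 (remaining 14U)
S7 (25U) → rack 4 (remaining 23U)
S8 (36U) → rack 5 (remaining 12U)
S9 (10U) → rack 5 (remaining 2U)
S10 (28U) → rack 6 (remaining 20U)
S11 (34U) → rack 7 (remaining 14U)
S12 (26U) → rack 8 (remaining 22U)
S13 (11U) → rack 3 (remaining 3U)
Final racks: [7,27,14] [27,12] [34,11] [25] [36,10] [28] [34] [26].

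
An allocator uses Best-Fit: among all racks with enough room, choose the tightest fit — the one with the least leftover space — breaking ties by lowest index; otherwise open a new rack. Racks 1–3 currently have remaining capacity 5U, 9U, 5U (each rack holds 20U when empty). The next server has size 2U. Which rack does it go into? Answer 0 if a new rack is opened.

Racks with room: rack 1 (5U), rack 2 (9U), rack 3 (5U).
Tightest fit is rack 1 with 5U free.

1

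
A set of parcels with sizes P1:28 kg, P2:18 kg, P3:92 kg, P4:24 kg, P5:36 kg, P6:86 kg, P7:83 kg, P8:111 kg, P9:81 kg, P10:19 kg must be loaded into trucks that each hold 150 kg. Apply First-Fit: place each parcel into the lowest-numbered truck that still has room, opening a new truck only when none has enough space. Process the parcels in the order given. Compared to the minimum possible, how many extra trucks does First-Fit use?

0

First-Fit: [28,18,92] [24,36,86] [83,19] [111] [81] → 5 trucks.
5 parcels exceed 75 kg (half the capacity), and no two of those can share a truck, so at least 5 trucks are needed.
So 5 is already optimal.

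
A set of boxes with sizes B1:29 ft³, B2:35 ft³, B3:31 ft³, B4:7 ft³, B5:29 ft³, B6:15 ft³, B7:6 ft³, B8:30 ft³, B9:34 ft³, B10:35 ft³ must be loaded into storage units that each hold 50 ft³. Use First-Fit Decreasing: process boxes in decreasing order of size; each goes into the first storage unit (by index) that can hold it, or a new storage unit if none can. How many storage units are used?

7

Sorted descending: 35, 35, 34, 31, 30, 29, 29, 15, 7, 6.
35 ft³ → storage unit 1 (remaining 15 ft³)
35 ft³ → storage unit 2 (remaining 15 ft³)
34 ft³ → storage unit 3 (remaining 16 ft³)
31 ft³ → storage unit 4 (remaining 19 ft³)
30 ft³ → storage unit 5 (remaining 20 ft³)
29 ft³ → storage unit 6 (remaining 21 ft³)
29 ft³ → storage unit 7 (remaining 21 ft³)
15 ft³ → storage unit 1 (remaining 0 ft³)
7 ft³ → storage unit 2 (remaining 8 ft³)
6 ft³ → storage unit 2 (remaining 2 ft³)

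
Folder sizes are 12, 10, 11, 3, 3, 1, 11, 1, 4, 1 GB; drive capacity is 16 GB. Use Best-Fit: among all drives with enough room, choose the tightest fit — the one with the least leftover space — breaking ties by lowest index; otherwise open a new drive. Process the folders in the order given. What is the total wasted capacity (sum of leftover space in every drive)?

7

12 GB → drive 1 (remaining 4 GB)
10 GB → drive 2 (remaining 6 GB)
11 GB → drive 3 (remaining 5 GB)
3 GB → drive 1 (remaining 1 GB)
3 GB → drive 3 (remaining 2 GB)
1 GB → drive 1 (remaining 0 GB)
11 GB → drive 4 (remaining 5 GB)
1 GB → drive 3 (remaining 1 GB)
4 GB → drive 4 (remaining 1 GB)
1 GB → drive 3 (remaining 0 GB)
4 drives × 16 GB = 64 GB; used 57 GB; unused 7 GB.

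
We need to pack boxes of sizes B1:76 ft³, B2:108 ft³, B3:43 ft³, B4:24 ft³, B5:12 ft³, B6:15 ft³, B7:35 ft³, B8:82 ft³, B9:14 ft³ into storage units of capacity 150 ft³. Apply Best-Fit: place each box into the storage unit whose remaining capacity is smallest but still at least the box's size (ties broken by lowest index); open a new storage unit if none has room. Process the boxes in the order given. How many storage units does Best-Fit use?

storage unit 1: place B1 (76 ft³), 74 ft³ left
storage unit 2: place B2 (108 ft³), 42 ft³ left
storage unit 1: place B3 (43 ft³), 31 ft³ left
storage unit 1: place B4 (24 ft³), 7 ft³ left
storage unit 2: place B5 (12 ft³), 30 ft³ left
storage unit 2: place B6 (15 ft³), 15 ft³ left
storage unit 3: place B7 (35 ft³), 115 ft³ left
storage unit 3: place B8 (82 ft³), 33 ft³ left
storage unit 2: place B9 (14 ft³), 1 ft³ left
Final storage units: [76,43,24] [108,12,15,14] [35,82].

3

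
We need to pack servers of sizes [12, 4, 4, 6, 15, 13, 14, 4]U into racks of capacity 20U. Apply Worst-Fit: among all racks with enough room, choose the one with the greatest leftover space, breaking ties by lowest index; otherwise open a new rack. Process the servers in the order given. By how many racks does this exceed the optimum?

Worst-Fit: [12,4,4] [6,13] [15] [14,4] → 4 racks.
Total size 72U; any packing needs at least ⌈72/20⌉ = 4 racks.
So 4 is already optimal.

0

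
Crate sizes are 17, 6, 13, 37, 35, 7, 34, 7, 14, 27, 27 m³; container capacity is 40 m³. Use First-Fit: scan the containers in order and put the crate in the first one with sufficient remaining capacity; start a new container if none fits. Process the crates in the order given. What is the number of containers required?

17 m³ → container 1 (remaining 23 m³)
6 m³ → container 1 (remaining 17 m³)
13 m³ → container 1 (remaining 4 m³)
37 m³ → container 2 (remaining 3 m³)
35 m³ → container 3 (remaining 5 m³)
7 m³ → container 4 (remaining 33 m³)
34 m³ → container 5 (remaining 6 m³)
7 m³ → container 4 (remaining 26 m³)
14 m³ → container 4 (remaining 12 m³)
27 m³ → container 6 (remaining 13 m³)
27 m³ → container 7 (remaining 13 m³)
Final containers: [17,6,13] [37] [35] [7,7,14] [34] [27] [27].

7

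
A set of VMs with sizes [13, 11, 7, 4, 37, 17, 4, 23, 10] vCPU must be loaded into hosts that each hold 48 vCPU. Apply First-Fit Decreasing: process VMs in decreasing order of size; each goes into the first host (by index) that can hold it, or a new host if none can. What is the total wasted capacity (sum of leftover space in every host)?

Sorted descending: 37, 23, 17, 13, 11, 10, 7, 4, 4.
Put 37 vCPU in host 1; 11 vCPU remain.
Put 23 vCPU in host 2; 25 vCPU remain.
Put 17 vCPU in host 2; 8 vCPU remain.
Put 13 vCPU in host 3; 35 vCPU remain.
Put 11 vCPU in host 1; 0 vCPU remain.
Put 10 vCPU in host 3; 25 vCPU remain.
Put 7 vCPU in host 2; 1 vCPU remain.
Put 4 vCPU in host 3; 21 vCPU remain.
Put 4 vCPU in host 3; 17 vCPU remain.
3 hosts × 48 vCPU = 144 vCPU; used 126 vCPU; unused 18 vCPU.

18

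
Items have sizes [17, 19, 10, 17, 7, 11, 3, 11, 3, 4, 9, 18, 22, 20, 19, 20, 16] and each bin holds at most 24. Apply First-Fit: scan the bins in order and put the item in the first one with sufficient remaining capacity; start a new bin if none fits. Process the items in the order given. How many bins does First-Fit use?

Put 17 in bin 1; 7 remain.
Put 19 in bin 2; 5 remain.
Put 10 in bin 3; 14 remain.
Put 17 in bin 4; 7 remain.
Put 7 in bin 1; 0 remain.
Put 11 in bin 3; 3 remain.
Put 3 in bin 2; 2 remain.
Put 11 in bin 5; 13 remain.
Put 3 in bin 3; 0 remain.
Put 4 in bin 4; 3 remain.
Put 9 in bin 5; 4 remain.
Put 18 in bin 6; 6 remain.
Put 22 in bin 7; 2 remain.
Put 20 in bin 8; 4 remain.
Put 19 in bin 9; 5 remain.
Put 20 in bin 10; 4 remain.
Put 16 in bin 11; 8 remain.
Final bins: [17,7] [19,3] [10,11,3] [17,4] [11,9] [18] [22] [20] [19] [20] [16].

11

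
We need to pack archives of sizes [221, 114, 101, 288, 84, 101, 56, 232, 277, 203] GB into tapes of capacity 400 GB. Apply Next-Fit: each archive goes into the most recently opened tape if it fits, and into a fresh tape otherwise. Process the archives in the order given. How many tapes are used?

tape 1: place 221 GB, 179 GB left
tape 1: place 114 GB, 65 GB left
tape 2: place 101 GB, 299 GB left
tape 2: place 288 GB, 11 GB left
tape 3: place 84 GB, 316 GB left
tape 3: place 101 GB, 215 GB left
tape 3: place 56 GB, 159 GB left
tape 4: place 232 GB, 168 GB left
tape 5: place 277 GB, 123 GB left
tape 6: place 203 GB, 197 GB left

6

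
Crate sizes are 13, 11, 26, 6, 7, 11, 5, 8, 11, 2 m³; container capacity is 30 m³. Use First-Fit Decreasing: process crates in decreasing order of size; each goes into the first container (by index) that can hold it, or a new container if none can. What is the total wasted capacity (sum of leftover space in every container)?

Sorted descending: 26, 13, 11, 11, 11, 8, 7, 6, 5, 2.
26 m³ → container 1 (remaining 4 m³)
13 m³ → container 2 (remaining 17 m³)
11 m³ → container 2 (remaining 6 m³)
11 m³ → container 3 (remaining 19 m³)
11 m³ → container 3 (remaining 8 m³)
8 m³ → container 3 (remaining 0 m³)
7 m³ → container 4 (remaining 23 m³)
6 m³ → container 2 (remaining 0 m³)
5 m³ → container 4 (remaining 18 m³)
2 m³ → container 1 (remaining 2 m³)
4 containers × 30 m³ = 120 m³; used 100 m³; unused 20 m³.

20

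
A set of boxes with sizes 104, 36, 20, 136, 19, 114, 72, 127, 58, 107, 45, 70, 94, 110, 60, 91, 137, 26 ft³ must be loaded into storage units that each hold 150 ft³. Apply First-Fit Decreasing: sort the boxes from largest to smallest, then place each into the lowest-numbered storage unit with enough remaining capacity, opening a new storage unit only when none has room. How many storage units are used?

11 storage units

Sorted descending: 137, 136, 127, 114, 110, 107, 104, 94, 91, 72, 70, 60, 58, 45, 36, 26, 20, 19.
storage unit 1: place 137 ft³, 13 ft³ left
storage unit 2: place 136 ft³, 14 ft³ left
storage unit 3: place 127 ft³, 23 ft³ left
storage unit 4: place 114 ft³, 36 ft³ left
storage unit 5: place 110 ft³, 40 ft³ left
storage unit 6: place 107 ft³, 43 ft³ left
storage unit 7: place 104 ft³, 46 ft³ left
storage unit 8: place 94 ft³, 56 ft³ left
storage unit 9: place 91 ft³, 59 ft³ left
storage unit 10: place 72 ft³, 78 ft³ left
storage unit 10: place 70 ft³, 8 ft³ left
storage unit 11: place 60 ft³, 90 ft³ left
storage unit 9: place 58 ft³, 1 ft³ left
storage unit 7: place 45 ft³, 1 ft³ left
storage unit 4: place 36 ft³, 0 ft³ left
storage unit 5: place 26 ft³, 14 ft³ left
storage unit 3: place 20 ft³, 3 ft³ left
storage unit 6: place 19 ft³, 24 ft³ left
Final storage units: [137] [136] [127,20] [114,36] [110,26] [107,19] [104,45] [94] [91,58] [72,70] [60].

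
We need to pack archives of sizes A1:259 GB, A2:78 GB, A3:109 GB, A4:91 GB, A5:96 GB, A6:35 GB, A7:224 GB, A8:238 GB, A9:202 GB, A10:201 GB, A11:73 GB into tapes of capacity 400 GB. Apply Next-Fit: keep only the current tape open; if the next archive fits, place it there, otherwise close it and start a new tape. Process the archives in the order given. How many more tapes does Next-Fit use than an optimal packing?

1

Next-Fit: [259,78] [109,91,96,35] [224] [238] [202] [201,73] → 6 tapes.
Total size 1606 GB; any packing needs at least ⌈1606/400⌉ = 5 tapes.
An optimal packing achieves that bound: [259,109] [238,96,35] [224,91,78] [202,73] [201] → 5 tapes.
Excess: 6 − 5 = 1.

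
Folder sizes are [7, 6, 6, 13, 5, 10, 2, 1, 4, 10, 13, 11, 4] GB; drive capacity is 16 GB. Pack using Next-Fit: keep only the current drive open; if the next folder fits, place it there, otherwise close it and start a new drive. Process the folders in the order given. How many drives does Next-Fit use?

Put 7 GB in drive 1; 9 GB remain.
Put 6 GB in drive 1; 3 GB remain.
Put 6 GB in drive 2; 10 GB remain.
Put 13 GB in drive 3; 3 GB remain.
Put 5 GB in drive 4; 11 GB remain.
Put 10 GB in drive 4; 1 GB remain.
Put 2 GB in drive 5; 14 GB remain.
Put 1 GB in drive 5; 13 GB remain.
Put 4 GB in drive 5; 9 GB remain.
Put 10 GB in drive 6; 6 GB remain.
Put 13 GB in drive 7; 3 GB remain.
Put 11 GB in drive 8; 5 GB remain.
Put 4 GB in drive 8; 1 GB remain.

8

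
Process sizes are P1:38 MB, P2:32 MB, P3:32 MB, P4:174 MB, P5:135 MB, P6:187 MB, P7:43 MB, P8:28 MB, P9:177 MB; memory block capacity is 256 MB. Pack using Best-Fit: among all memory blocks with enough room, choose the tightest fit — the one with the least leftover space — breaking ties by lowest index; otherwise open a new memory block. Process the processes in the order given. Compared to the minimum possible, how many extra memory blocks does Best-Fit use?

0

Best-Fit: [38,32,32,135] [174,28] [187,43] [177] → 4 memory blocks.
Total size 846 MB; any packing needs at least ⌈846/256⌉ = 4 memory blocks.
So 4 is already optimal.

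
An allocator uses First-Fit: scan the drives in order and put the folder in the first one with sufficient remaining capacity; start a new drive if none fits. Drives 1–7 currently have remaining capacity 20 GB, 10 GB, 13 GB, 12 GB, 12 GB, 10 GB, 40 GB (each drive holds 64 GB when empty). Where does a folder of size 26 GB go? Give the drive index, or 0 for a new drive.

Drives with room: drive 7 (40 GB).
The first with room is drive 7.

7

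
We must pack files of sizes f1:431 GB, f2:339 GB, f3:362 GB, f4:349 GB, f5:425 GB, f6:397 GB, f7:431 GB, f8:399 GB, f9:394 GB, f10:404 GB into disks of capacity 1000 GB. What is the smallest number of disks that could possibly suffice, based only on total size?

Total size = 431 + 339 + 362 + 349 + 425 + 397 + 431 + 399 + 394 + 404 = 3931 GB.
⌈3931 / 1000⌉ = 4.

4 disks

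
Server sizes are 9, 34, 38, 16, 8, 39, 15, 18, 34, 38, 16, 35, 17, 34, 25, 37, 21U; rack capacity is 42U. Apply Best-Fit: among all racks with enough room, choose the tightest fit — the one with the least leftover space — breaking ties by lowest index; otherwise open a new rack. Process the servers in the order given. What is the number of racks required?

12

rack 1: place 9U, 33U left
rack 2: place 34U, 8U left
rack 3: place 38U, 4U left
rack 1: place 16U, 17U left
rack 2: place 8U, 0U left
rack 4: place 39U, 3U left
rack 1: place 15U, 2U left
rack 5: place 18U, 24U left
rack 6: place 34U, 8U left
rack 7: place 38U, 4U left
rack 5: place 16U, 8U left
rack 8: place 35U, 7U left
rack 9: place 17U, 25U left
rack 10: place 34U, 8U left
rack 9: place 25U, 0U left
rack 11: place 37U, 5U left
rack 12: place 21U, 21U left
Final racks: [9,16,15] [34,8] [38] [39] [18,16] [34] [38] [35] [17,25] [34] [37] [21].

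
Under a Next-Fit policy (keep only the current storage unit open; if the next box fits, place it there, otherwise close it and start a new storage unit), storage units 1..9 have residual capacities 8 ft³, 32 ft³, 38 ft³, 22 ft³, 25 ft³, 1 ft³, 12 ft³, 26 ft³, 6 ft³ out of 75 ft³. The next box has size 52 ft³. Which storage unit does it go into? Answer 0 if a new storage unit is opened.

Next-Fit only looks at storage unit 9, which has 6 ft³ free.
52 ft³ does not fit, so a new storage unit is opened.

0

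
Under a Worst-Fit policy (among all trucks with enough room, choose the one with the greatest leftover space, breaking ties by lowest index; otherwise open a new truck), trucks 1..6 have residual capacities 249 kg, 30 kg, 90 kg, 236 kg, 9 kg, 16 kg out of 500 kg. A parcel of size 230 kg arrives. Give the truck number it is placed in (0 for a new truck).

Trucks with room: truck 1 (249 kg), truck 4 (236 kg).
Most room is truck 1 with 249 kg free.

1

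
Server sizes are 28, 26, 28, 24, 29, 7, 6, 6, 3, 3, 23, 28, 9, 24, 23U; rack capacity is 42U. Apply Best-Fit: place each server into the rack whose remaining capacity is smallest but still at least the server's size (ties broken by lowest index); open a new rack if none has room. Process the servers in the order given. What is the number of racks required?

9

Put 28U in rack 1; 14U remain.
Put 26U in rack 2; 16U remain.
Put 28U in rack 3; 14U remain.
Put 24U in rack 4; 18U remain.
Put 29U in rack 5; 13U remain.
Put 7U in rack 5; 6U remain.
Put 6U in rack 5; 0U remain.
Put 6U in rack 1; 8U remain.
Put 3U in rack 1; 5U remain.
Put 3U in rack 1; 2U remain.
Put 23U in rack 6; 19U remain.
Put 28U in rack 7; 14U remain.
Put 9U in rack 3; 5U remain.
Put 24U in rack 8; 18U remain.
Put 23U in rack 9; 19U remain.
Final racks: [28,6,3,3] [26] [28,9] [24] [29,7,6] [23] [28] [24] [23].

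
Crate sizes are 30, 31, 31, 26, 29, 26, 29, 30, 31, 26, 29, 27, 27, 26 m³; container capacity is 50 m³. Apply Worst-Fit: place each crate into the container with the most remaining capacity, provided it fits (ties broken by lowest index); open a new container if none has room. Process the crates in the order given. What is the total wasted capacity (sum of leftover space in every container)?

Put 30 m³ in container 1; 20 m³ remain.
Put 31 m³ in container 2; 19 m³ remain.
Put 31 m³ in container 3; 19 m³ remain.
Put 26 m³ in container 4; 24 m³ remain.
Put 29 m³ in container 5; 21 m³ remain.
Put 26 m³ in container 6; 24 m³ remain.
Put 29 m³ in container 7; 21 m³ remain.
Put 30 m³ in container 8; 20 m³ remain.
Put 31 m³ in container 9; 19 m³ remain.
Put 26 m³ in container 10; 24 m³ remain.
Put 29 m³ in container 11; 21 m³ remain.
Put 27 m³ in container 12; 23 m³ remain.
Put 27 m³ in container 13; 23 m³ remain.
Put 26 m³ in container 14; 24 m³ remain.
14 containers × 50 m³ = 700 m³; used 398 m³; unused 302 m³.

302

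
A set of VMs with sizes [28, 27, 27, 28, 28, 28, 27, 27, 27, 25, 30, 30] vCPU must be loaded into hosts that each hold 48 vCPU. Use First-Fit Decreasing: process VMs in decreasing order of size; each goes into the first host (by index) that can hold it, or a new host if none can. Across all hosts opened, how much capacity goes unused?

Sorted descending: 30, 30, 28, 28, 28, 28, 27, 27, 27, 27, 27, 25.
30 vCPU → host 1 (remaining 18 vCPU)
30 vCPU → host 2 (remaining 18 vCPU)
28 vCPU → host 3 (remaining 20 vCPU)
28 vCPU → host 4 (remaining 20 vCPU)
28 vCPU → host 5 (remaining 20 vCPU)
28 vCPU → host 6 (remaining 20 vCPU)
27 vCPU → host 7 (remaining 21 vCPU)
27 vCPU → host 8 (remaining 21 vCPU)
27 vCPU → host 9 (remaining 21 vCPU)
27 vCPU → host 10 (remaining 21 vCPU)
27 vCPU → host 11 (remaining 21 vCPU)
25 vCPU → host 12 (remaining 23 vCPU)
12 hosts × 48 vCPU = 576 vCPU; used 332 vCPU; unused 244 vCPU.

244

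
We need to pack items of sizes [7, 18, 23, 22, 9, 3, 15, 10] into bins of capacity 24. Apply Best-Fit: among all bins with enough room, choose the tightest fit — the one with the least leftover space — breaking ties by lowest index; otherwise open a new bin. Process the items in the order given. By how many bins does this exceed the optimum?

Best-Fit: [7,9] [18,3] [23] [22] [15] [10] → 6 bins.
Total size 107; any packing needs at least ⌈107/24⌉ = 5 bins.
An optimal packing achieves that bound: [23] [22] [18,3] [15,9] [10,7] → 5 bins.
Excess: 6 − 5 = 1.

1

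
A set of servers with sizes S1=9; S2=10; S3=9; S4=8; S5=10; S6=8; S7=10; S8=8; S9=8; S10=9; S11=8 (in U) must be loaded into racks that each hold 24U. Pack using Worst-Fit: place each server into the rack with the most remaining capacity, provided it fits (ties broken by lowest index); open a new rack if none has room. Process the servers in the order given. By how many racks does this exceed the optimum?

1

Worst-Fit: [9,10] [9,8] [10,8] [10,8] [8,9] [8] → 6 racks.
Total size 97U; any packing needs at least ⌈97/24⌉ = 5 racks.
An optimal packing achieves that bound: [10,10] [10,9] [9,9] [8,8,8] [8,8] → 5 racks.
Excess: 6 − 5 = 1.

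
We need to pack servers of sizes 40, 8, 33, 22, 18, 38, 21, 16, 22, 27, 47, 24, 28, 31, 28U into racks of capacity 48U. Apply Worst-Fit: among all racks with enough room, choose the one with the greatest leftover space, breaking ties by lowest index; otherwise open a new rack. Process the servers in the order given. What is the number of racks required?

11 racks

40U → rack 1 (remaining 8U)
8U → rack 1 (remaining 0U)
33U → rack 2 (remaining 15U)
22U → rack 3 (remaining 26U)
18U → rack 3 (remaining 8U)
38U → rack 4 (remaining 10U)
21U → rack 5 (remaining 27U)
16U → rack 5 (remaining 11U)
22U → rack 6 (remaining 26U)
27U → rack 7 (remaining 21U)
47U → rack 8 (remaining 1U)
24U → rack 6 (remaining 2U)
28U → rack 9 (remaining 20U)
31U → rack 10 (remaining 17U)
28U → rack 11 (remaining 20U)
Final racks: [40,8] [33] [22,18] [38] [21,16] [22,24] [27] [47] [28] [31] [28].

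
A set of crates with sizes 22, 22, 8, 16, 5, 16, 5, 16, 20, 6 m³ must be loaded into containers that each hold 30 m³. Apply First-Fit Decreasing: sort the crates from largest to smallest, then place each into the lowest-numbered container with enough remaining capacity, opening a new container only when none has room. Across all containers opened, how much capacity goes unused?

Sorted descending: 22, 22, 20, 16, 16, 16, 8, 6, 5, 5.
Put 22 m³ in container 1; 8 m³ remain.
Put 22 m³ in container 2; 8 m³ remain.
Put 20 m³ in container 3; 10 m³ remain.
Put 16 m³ in container 4; 14 m³ remain.
Put 16 m³ in container 5; 14 m³ remain.
Put 16 m³ in container 6; 14 m³ remain.
Put 8 m³ in container 1; 0 m³ remain.
Put 6 m³ in container 2; 2 m³ remain.
Put 5 m³ in container 3; 5 m³ remain.
Put 5 m³ in container 3; 0 m³ remain.
6 containers × 30 m³ = 180 m³; used 136 m³; unused 44 m³.

44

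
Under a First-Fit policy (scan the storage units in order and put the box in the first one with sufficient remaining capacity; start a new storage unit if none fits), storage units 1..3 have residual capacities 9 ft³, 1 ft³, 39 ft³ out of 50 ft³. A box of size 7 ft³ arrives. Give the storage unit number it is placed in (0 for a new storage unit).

1

Storage units with room: storage unit 1 (9 ft³), storage unit 3 (39 ft³).
The first with room is storage unit 1.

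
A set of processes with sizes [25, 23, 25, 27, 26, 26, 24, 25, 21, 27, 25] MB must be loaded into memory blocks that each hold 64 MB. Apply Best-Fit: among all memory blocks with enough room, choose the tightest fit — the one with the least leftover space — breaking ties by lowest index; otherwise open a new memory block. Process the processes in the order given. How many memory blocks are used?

25 MB → memory block 1 (remaining 39 MB)
23 MB → memory block 1 (remaining 16 MB)
25 MB → memory block 2 (remaining 39 MB)
27 MB → memory block 2 (remaining 12 MB)
26 MB → memory block 3 (remaining 38 MB)
26 MB → memory block 3 (remaining 12 MB)
24 MB → memory block 4 (remaining 40 MB)
25 MB → memory block 4 (remaining 15 MB)
21 MB → memory block 5 (remaining 43 MB)
27 MB → memory block 5 (remaining 16 MB)
25 MB → memory block 6 (remaining 39 MB)
Final memory blocks: [25,23] [25,27] [26,26] [24,25] [21,27] [25].

6 memory blocks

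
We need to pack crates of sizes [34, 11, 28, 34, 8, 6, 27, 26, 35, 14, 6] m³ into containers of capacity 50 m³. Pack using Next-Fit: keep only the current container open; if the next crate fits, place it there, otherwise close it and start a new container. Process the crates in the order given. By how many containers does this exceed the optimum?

Next-Fit: [34,11] [28] [34,8,6] [27] [26] [35,14] [6] → 7 containers.
6 crates exceed 25 m³ (half the capacity), and no two of those can share a container, so at least 6 containers are needed.
An optimal packing achieves that bound: [35,14] [34,11] [34,8,6] [28,6] [27] [26] → 6 containers.
Excess: 7 − 6 = 1.

1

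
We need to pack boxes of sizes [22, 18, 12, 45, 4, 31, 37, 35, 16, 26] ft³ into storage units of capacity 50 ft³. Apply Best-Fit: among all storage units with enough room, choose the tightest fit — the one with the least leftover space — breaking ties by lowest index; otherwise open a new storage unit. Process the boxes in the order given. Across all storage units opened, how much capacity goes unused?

22 ft³ → storage unit 1 (remaining 28 ft³)
18 ft³ → storage unit 1 (remaining 10 ft³)
12 ft³ → storage unit 2 (remaining 38 ft³)
45 ft³ → storage unit 3 (remaining 5 ft³)
4 ft³ → storage unit 3 (remaining 1 ft³)
31 ft³ → storage unit 2 (remaining 7 ft³)
37 ft³ → storage unit 4 (remaining 13 ft³)
35 ft³ → storage unit 5 (remaining 15 ft³)
16 ft³ → storage unit 6 (remaining 34 ft³)
26 ft³ → storage unit 6 (remaining 8 ft³)
6 storage units × 50 ft³ = 300 ft³; used 246 ft³; unused 54 ft³.

54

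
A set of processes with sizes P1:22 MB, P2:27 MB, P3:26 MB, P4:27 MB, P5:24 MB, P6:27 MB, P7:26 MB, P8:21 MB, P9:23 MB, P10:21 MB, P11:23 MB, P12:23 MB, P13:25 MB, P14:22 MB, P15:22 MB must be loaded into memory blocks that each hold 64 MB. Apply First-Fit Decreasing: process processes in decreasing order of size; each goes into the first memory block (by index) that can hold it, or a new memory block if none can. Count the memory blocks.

7

Sorted descending: 27, 27, 27, 26, 26, 25, 24, 23, 23, 23, 22, 22, 22, 21, 21.
memory block 1: place 27 MB, 37 MB left
memory block 1: place 27 MB, 10 MB left
memory block 2: place 27 MB, 37 MB left
memory block 2: place 26 MB, 11 MB left
memory block 3: place 26 MB, 38 MB left
memory block 3: place 25 MB, 13 MB left
memory block 4: place 24 MB, 40 MB left
memory block 4: place 23 MB, 17 MB left
memory block 5: place 23 MB, 41 MB left
memory block 5: place 23 MB, 18 MB left
memory block 6: place 22 MB, 42 MB left
memory block 6: place 22 MB, 20 MB left
memory block 7: place 22 MB, 42 MB left
memory block 7: place 21 MB, 21 MB left
memory block 7: place 21 MB, 0 MB left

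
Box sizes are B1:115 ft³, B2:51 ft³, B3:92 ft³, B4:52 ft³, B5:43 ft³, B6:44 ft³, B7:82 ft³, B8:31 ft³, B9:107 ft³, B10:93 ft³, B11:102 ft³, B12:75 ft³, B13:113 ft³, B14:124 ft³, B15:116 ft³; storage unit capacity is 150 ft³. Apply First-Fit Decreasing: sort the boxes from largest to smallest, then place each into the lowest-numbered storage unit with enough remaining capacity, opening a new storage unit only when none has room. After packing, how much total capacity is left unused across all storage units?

Sorted descending: 124, 116, 115, 113, 107, 102, 93, 92, 82, 75, 52, 51, 44, 43, 31.
storage unit 1: place 124 ft³, 26 ft³ left
storage unit 2: place 116 ft³, 34 ft³ left
storage unit 3: place 115 ft³, 35 ft³ left
storage unit 4: place 113 ft³, 37 ft³ left
storage unit 5: place 107 ft³, 43 ft³ left
storage unit 6: place 102 ft³, 48 ft³ left
storage unit 7: place 93 ft³, 57 ft³ left
storage unit 8: place 92 ft³, 58 ft³ left
storage unit 9: place 82 ft³, 68 ft³ left
storage unit 10: place 75 ft³, 75 ft³ left
storage unit 7: place 52 ft³, 5 ft³ left
storage unit 8: place 51 ft³, 7 ft³ left
storage unit 6: place 44 ft³, 4 ft³ left
storage unit 5: place 43 ft³, 0 ft³ left
storage unit 2: place 31 ft³, 3 ft³ left
10 storage units × 150 ft³ = 1500 ft³; used 1240 ft³; unused 260 ft³.

260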